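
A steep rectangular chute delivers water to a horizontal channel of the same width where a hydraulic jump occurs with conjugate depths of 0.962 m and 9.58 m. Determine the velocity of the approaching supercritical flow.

For a rectangular channel the momentum equation gives q² = ½·g·y₁·y₂·(y₁ + y₂) = ½×9.81×0.962×9.58×10.5 = 477.
q = √477 = 21.8 m²/s.
V₁ = q/y₁ = 21.8/0.962 = 22.7 m/s.

V₁ = 22.7 m/s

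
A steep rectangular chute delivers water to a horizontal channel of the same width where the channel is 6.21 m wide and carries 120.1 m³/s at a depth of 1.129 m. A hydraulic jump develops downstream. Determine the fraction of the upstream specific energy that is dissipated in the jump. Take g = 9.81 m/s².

ΔE/E₁ = 0.503 (50.3%)

q = Q/b = 120.1/6.21 = 19.34 m²/s; V₁ = q/y₁ = 17.13 m/s. Fr₁ = V₁/√(g·y₁) = 5.147.
From the momentum equation for a rectangular channel, y₂/y₁ = ½[√(1 + 8Fr₁²) − 1] = ½[√212.95 − 1] = 6.796.
y₂ = 6.796 × 1.129 = 7.673 m.
E₁ = y₁ + V₁²/2g = 16.09 m. ΔE = (y₂ − y₁)³/(4y₁y₂) = 8.088 m. ΔE/E₁ = 8.088/16.09 = 0.503.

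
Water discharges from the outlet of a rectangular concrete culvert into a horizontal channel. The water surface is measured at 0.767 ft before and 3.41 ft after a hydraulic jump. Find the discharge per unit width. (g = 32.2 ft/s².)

For a rectangular channel the momentum equation gives q² = ½·g·y₁·y₂·(y₁ + y₂) = ½×32.2×0.767×3.41×4.18 = 176.
q = √176 = 13.3 ft²/s.

q = 13.3 ft²/s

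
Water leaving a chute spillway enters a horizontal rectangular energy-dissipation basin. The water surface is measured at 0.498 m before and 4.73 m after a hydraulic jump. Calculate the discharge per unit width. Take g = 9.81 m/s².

For a rectangular channel the momentum equation gives q² = ½·g·y₁·y₂·(y₁ + y₂) = ½×9.81×0.498×4.73×5.23 = 60.4.
q = √60.4 = 7.77 m²/s.

q = 7.77 m²/s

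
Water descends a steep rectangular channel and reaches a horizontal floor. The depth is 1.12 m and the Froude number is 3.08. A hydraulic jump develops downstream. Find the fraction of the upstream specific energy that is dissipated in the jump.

ΔE/E₁ = 0.269 (26.9%)

Fr₁ = 3.08 (given).
Sequent-depth ratio: y₂/y₁ = ½[√(1 + 8Fr₁²) − 1] = ½[√76.89 − 1] = 3.88.
y₂ = 3.88 × 1.12 = 4.35 m.
E₁ = y₁(1 + Fr₁²/2) = 1.12×(1 + 3.08²/2) = 6.43 m. ΔE = (y₂ − y₁)³/(4y₁y₂) = 1.73 m. ΔE/E₁ = 1.73/6.43 = 0.269.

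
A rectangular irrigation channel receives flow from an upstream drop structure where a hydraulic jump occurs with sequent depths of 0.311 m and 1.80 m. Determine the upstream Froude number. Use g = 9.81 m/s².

Fr₁ = 4.43

For a rectangular channel the momentum equation gives q² = ½·g·y₁·y₂·(y₁ + y₂) = ½×9.81×0.311×1.80×2.11 = 5.80.
q = √5.80 = 2.41 m²/s.
V₁ = q/y₁ = 7.74 m/s; Fr₁ = V₁/√(g·y₁) = 4.43.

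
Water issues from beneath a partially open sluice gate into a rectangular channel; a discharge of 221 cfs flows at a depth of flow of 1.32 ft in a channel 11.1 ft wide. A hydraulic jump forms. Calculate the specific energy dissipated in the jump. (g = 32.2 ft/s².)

ΔE = 0.696 ft

q = Q/b = 221/11.1 = 19.9 ft²/s; V₁ = q/y₁ = 15.1 ft/s. Fr₁ = V₁/√(g·y₁) = 2.31.
Bélanger equation: y₂/y₁ = ½[√(1 + 8Fr₁²) − 1] = ½[√43.82 − 1] = 2.81.
y₂ = 2.81 × 1.32 = 3.71 ft.
V₂ = q/y₂ = 19.9/3.71 = 5.37 ft/s. E₁ = y₁ + V₁²/2g = 4.85 ft; E₂ = y₂ + V₂²/2g = 4.16 ft. ΔE = E₁ − E₂ = 0.696 ft.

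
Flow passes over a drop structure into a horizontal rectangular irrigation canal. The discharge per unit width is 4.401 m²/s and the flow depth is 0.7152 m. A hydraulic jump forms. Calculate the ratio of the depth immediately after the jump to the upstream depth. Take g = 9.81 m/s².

y₂/y₁ = 2.823

V₁ = q/y₁ = 4.401/0.7152 = 6.154 m/s. Fr₁ = V₁/√(g·y₁) = 6.154/√(9.81×0.7152) = 2.323.
Bélanger equation: y₂/y₁ = ½[√(1 + 8Fr₁²) − 1] = ½[√44.176 − 1] = 2.823.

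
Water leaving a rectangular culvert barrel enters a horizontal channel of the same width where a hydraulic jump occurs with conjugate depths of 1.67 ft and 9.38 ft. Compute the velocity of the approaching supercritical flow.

For a rectangular channel the momentum equation gives q² = ½·g·y₁·y₂·(y₁ + y₂) = ½×32.2×1.67×9.38×11.1 = 2787.
q = √2787 = 52.8 ft²/s.
V₁ = q/y₁ = 52.8/1.67 = 31.6 ft/s.

V₁ = 31.6 ft/s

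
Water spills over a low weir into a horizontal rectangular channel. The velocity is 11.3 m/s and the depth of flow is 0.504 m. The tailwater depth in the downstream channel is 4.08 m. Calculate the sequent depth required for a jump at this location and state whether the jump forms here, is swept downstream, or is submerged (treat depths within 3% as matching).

y₂ = 3.38 m; the jump is submerged

Fr₁ = V₁/√(g·y₁) = 11.3/√(9.81×0.504) = 5.08.
From the momentum equation for a rectangular channel, y₂/y₁ = ½[√(1 + 8Fr₁²) − 1] = ½[√207.6 − 1] = 6.70.
y₂ = 6.70 × 0.504 = 3.38 m.
Tailwater y_tw = 4.08 m: y_tw > y₂, so the jump is submerged.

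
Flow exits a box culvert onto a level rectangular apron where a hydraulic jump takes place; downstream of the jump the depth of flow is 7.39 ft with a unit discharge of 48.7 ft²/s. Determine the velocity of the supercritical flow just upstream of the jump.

V₂ = q/y₂ = 48.7/7.39 = 6.59 ft/s; Fr₂ = V₂/√(g·y₂) = 0.427.
Applying the sequent-depth relation in reverse, y₁/y₂ = ½[√(1 + 8Fr₂²) − 1] = ½[√2.460 − 1] = 0.284.
y₁ = 0.284 × 7.39 = 2.10 ft.
V₁ = q/y₁ = 48.7/2.10 = 23.2 ft/s.

V₁ = 23.2 ft/s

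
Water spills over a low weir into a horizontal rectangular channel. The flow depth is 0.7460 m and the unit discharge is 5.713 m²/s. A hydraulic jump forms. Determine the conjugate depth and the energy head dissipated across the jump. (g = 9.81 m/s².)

V₁ = q/y₁ = 5.713/0.7460 = 7.658 m/s. Fr₁ = V₁/√(g·y₁) = 7.658/√(9.81×0.7460) = 2.831.
By Bélanger, y₂/y₁ = ½[√(1 + 8Fr₁²) − 1] = ½[√65.111 − 1] = 3.535.
y₂ = 3.535 × 0.7460 = 2.637 m.
V₂ = q/y₂ = 5.713/2.637 = 2.167 m/s. E₁ = y₁ + V₁²/2g = 3.735 m; E₂ = y₂ + V₂²/2g = 2.876 m. ΔE = E₁ − E₂ = 0.8591 m.

y₂ = 2.637 m; ΔE = 0.8591 m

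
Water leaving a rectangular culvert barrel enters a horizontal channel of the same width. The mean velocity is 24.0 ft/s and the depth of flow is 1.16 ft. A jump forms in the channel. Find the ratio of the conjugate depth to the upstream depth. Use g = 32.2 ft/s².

Fr₁ = V₁/√(g·y₁) = 24.0/√(32.2×1.16) = 3.93.
By Bélanger, y₂/y₁ = ½[√(1 + 8Fr₁²) − 1] = ½[√124.4 − 1] = 5.08.

y₂/y₁ = 5.08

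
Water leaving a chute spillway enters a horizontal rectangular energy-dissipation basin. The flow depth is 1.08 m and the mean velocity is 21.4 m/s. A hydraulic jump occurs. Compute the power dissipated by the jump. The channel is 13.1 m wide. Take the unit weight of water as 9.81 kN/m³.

P = 43378 kW

Fr₁ = V₁/√(g·y₁) = 21.4/√(9.81×1.08) = 6.57.
By Bélanger, y₂/y₁ = ½[√(1 + 8Fr₁²) − 1] = ½[√346.8 − 1] = 8.81.
y₂ = 8.81 × 1.08 = 9.52 m.
Head loss: ΔE = (y₂ − y₁)³/(4y₁y₂) = (9.52 − 1.08)³/(4×1.08×9.52) = 600/41.1 = 14.6 m.
q = V₁·y₁ = 21.4 × 1.08 = 23.1 m²/s. Q = q·b = 23.1 × 13.1 = 303 m³/s. P = γ·Q·ΔE = 9.81 × 303 × 14.6 = 43378 kW.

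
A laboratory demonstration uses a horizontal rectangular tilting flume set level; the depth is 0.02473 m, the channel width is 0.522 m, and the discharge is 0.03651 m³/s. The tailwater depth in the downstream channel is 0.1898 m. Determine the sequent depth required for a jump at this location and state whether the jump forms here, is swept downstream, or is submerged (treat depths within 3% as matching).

q = Q/b = 0.03651/0.522 = 0.06994 m²/s; V₁ = q/y₁ = 2.828 m/s. Fr₁ = V₁/√(g·y₁) = 5.742.
From the momentum equation for a rectangular channel, y₂/y₁ = ½[√(1 + 8Fr₁²) − 1] = ½[√264.77 − 1] = 7.636.
y₂ = 7.636 × 0.02473 = 0.1888 m.
Tailwater y_tw = 0.1898 m: y_tw ≈ y₂, so the jump forms here.

y₂ = 0.1888 m; the jump forms here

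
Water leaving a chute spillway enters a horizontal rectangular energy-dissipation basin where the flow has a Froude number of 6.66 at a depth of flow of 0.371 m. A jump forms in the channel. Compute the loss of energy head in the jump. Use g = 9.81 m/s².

Fr₁ = 6.66 (given).
Sequent-depth ratio: y₂/y₁ = ½[√(1 + 8Fr₁²) − 1] = ½[√355.8 − 1] = 8.93.
y₂ = 8.93 × 0.371 = 3.31 m.
V₁ = Fr₁·√(g·y₁) = 6.66×√(9.81×0.371) = 12.7 m/s; q = V₁·y₁ = 4.71 m²/s. V₂ = q/y₂ = 4.71/3.31 = 1.42 m/s. E₁ = y₁ + V₁²/2g = 8.60 m; E₂ = y₂ + V₂²/2g = 3.42 m. ΔE = E₁ − E₂ = 5.18 m.

ΔE = 5.18 m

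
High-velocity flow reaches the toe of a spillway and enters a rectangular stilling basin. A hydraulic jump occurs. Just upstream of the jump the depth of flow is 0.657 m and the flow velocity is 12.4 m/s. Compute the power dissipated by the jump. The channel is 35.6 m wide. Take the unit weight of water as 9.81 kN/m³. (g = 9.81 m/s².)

Fr₁ = V₁/√(g·y₁) = 12.4/√(9.81×0.657) = 4.88.
Conjugate-depth relation: y₂/y₁ = ½[√(1 + 8Fr₁²) − 1] = ½[√191.9 − 1] = 6.43.
y₂ = 6.43 × 0.657 = 4.22 m.
Head loss: ΔE = (y₂ − y₁)³/(4y₁y₂) = (4.22 − 0.657)³/(4×0.657×4.22) = 45.3/11.1 = 4.08 m.
q = V₁·y₁ = 12.4 × 0.657 = 8.15 m²/s. Q = q·b = 8.15 × 35.6 = 290 m³/s. P = γ·Q·ΔE = 9.81 × 290 × 4.08 = 11615 kW.

P = 11615 kW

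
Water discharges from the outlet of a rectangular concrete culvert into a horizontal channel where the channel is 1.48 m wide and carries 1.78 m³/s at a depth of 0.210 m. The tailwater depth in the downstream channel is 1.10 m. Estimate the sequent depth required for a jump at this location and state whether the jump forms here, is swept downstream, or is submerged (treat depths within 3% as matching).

y₂ = 1.08 m; the jump forms here

q = Q/b = 1.78/1.48 = 1.20 m²/s; V₁ = q/y₁ = 5.73 m/s. Fr₁ = V₁/√(g·y₁) = 3.99.
Conjugate-depth relation: y₂/y₁ = ½[√(1 + 8Fr₁²) − 1] = ½[√128.4 − 1] = 5.17.
y₂ = 5.17 × 0.210 = 1.08 m.
Tailwater y_tw = 1.10 m: y_tw ≈ y₂, so the jump forms here.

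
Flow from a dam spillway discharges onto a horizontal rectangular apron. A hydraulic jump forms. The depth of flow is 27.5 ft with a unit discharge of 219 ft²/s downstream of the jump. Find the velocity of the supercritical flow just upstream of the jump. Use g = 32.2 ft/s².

V₁ = 62.7 ft/s

V₂ = q/y₂ = 219/27.5 = 7.96 ft/s; Fr₂ = V₂/√(g·y₂) = 0.268.
From the momentum equation (using Fr₂), y₁/y₂ = ½[√(1 + 8Fr₂²) − 1] = ½[√1.573 − 1] = 0.127.
y₁ = 0.127 × 27.5 = 3.49 ft.
V₁ = q/y₁ = 219/3.49 = 62.7 ft/s.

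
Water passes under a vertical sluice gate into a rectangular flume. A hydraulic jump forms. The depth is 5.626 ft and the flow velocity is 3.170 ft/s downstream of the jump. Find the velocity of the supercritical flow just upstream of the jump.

V₁ = 31.45 ft/s

Fr₂ = V₂/√(g·y₂) = 3.170/√(32.2×5.626) = 0.2355.
From the momentum equation (using Fr₂), y₁/y₂ = ½[√(1 + 8Fr₂²) − 1] = ½[√1.4438 − 1] = 0.1008.
y₁ = 0.1008 × 5.626 = 0.5670 ft.
V₁ = q/y₁ = 17.83/0.5670 = 31.45 ft/s.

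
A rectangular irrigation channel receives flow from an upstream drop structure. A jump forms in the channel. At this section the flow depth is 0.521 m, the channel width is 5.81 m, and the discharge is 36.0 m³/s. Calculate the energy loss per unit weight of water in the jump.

q = Q/b = 36.0/5.81 = 6.20 m²/s; V₁ = q/y₁ = 11.9 m/s. Fr₁ = V₁/√(g·y₁) = 5.26.
From the momentum equation for a rectangular channel, y₂/y₁ = ½[√(1 + 8Fr₁²) − 1] = ½[√222.4 − 1] = 6.96.
y₂ = 6.96 × 0.521 = 3.62 m.
V₂ = q/y₂ = 6.20/3.62 = 1.71 m/s. E₁ = y₁ + V₁²/2g = 7.73 m; E₂ = y₂ + V₂²/2g = 3.77 m. ΔE = E₁ − E₂ = 3.96 m.

ΔE = 3.96 m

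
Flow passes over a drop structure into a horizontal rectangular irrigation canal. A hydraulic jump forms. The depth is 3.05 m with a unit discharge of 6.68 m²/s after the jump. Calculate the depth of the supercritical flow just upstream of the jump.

y₁ = 0.779 m

V₂ = q/y₂ = 6.68/3.05 = 2.19 m/s; Fr₂ = V₂/√(g·y₂) = 0.400.
From the momentum equation (using Fr₂), y₁/y₂ = ½[√(1 + 8Fr₂²) − 1] = ½[√2.283 − 1] = 0.255.
y₁ = 0.255 × 3.05 = 0.779 m.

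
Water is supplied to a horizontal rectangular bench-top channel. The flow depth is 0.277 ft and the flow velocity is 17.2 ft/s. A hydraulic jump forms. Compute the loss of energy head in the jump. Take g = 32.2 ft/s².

Fr₁ = V₁/√(g·y₁) = 17.2/√(32.2×0.277) = 5.76.
Sequent-depth ratio: y₂/y₁ = ½[√(1 + 8Fr₁²) − 1] = ½[√266.3 − 1] = 7.66.
y₂ = 7.66 × 0.277 = 2.12 ft.
q = V₁·y₁ = 17.2 × 0.277 = 4.76 ft²/s. V₂ = q/y₂ = 4.76/2.12 = 2.25 ft/s. E₁ = y₁ + V₁²/2g = 4.87 ft; E₂ = y₂ + V₂²/2g = 2.20 ft. ΔE = E₁ − E₂ = 2.67 ft.

ΔE = 2.67 ft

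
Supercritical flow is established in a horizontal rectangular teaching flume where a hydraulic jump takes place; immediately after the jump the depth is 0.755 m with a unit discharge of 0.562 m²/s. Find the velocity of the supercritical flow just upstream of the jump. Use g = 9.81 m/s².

V₂ = q/y₂ = 0.562/0.755 = 0.744 m/s; Fr₂ = V₂/√(g·y₂) = 0.274.
Since the conjugate-depth ratio holds either way, y₁/y₂ = ½[√(1 + 8Fr₂²) − 1] = ½[√1.598 − 1] = 0.132.
y₁ = 0.132 × 0.755 = 0.0998 m.
V₁ = q/y₁ = 0.562/0.0998 = 5.63 m/s.

V₁ = 5.63 m/s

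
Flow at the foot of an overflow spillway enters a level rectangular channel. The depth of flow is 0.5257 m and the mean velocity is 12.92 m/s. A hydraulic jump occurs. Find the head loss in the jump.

Fr₁ = V₁/√(g·y₁) = 12.92/√(9.81×0.5257) = 5.689.
From the momentum equation for a rectangular channel, y₂/y₁ = ½[√(1 + 8Fr₁²) − 1] = ½[√259.95 − 1] = 7.561.
y₂ = 7.561 × 0.5257 = 3.975 m.
q = V₁·y₁ = 12.92 × 0.5257 = 6.792 m²/s. V₂ = q/y₂ = 6.792/3.975 = 1.709 m/s. E₁ = y₁ + V₁²/2g = 9.034 m; E₂ = y₂ + V₂²/2g = 4.124 m. ΔE = E₁ − E₂ = 4.910 m.

ΔE = 4.910 m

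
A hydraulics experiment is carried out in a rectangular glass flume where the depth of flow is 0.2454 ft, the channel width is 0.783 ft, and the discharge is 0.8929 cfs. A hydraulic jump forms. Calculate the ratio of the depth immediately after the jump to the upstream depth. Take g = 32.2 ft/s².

q = Q/b = 0.8929/0.783 = 1.140 ft²/s; V₁ = q/y₁ = 4.647 ft/s. Fr₁ = V₁/√(g·y₁) = 1.653.
Bélanger equation: y₂/y₁ = ½[√(1 + 8Fr₁²) − 1] = ½[√22.862 − 1] = 1.891.

y₂/y₁ = 1.891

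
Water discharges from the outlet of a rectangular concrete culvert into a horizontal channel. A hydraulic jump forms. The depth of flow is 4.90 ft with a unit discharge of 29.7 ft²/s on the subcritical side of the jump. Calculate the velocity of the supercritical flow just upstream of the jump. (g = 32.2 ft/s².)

V₁ = 17.5 ft/s

V₂ = q/y₂ = 29.7/4.90 = 6.06 ft/s; Fr₂ = V₂/√(g·y₂) = 0.483.
The Bélanger relation is symmetric: y₁/y₂ = ½[√(1 + 8Fr₂²) − 1] = ½[√2.863 − 1] = 0.346.
y₁ = 0.346 × 4.90 = 1.70 ft.
V₁ = q/y₁ = 29.7/1.70 = 17.5 ft/s.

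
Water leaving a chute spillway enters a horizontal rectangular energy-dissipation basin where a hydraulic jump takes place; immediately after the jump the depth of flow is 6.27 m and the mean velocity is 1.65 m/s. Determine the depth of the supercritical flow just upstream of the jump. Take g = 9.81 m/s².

Fr₂ = V₂/√(g·y₂) = 1.65/√(9.81×6.27) = 0.210.
From the momentum equation (using Fr₂), y₁/y₂ = ½[√(1 + 8Fr₂²) − 1] = ½[√1.354 − 1] = 0.0818.
y₁ = 0.0818 × 6.27 = 0.513 m.

y₁ = 0.513 m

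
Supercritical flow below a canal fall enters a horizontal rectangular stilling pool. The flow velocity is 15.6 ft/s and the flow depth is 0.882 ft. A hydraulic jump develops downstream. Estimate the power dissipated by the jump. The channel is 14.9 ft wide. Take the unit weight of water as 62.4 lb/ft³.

P = 26.6 hp

Fr₁ = V₁/√(g·y₁) = 15.6/√(32.2×0.882) = 2.93.
By Bélanger, y₂/y₁ = ½[√(1 + 8Fr₁²) − 1] = ½[√69.55 − 1] = 3.67.
y₂ = 3.67 × 0.882 = 3.24 ft.
q = V₁·y₁ = 15.6 × 0.882 = 13.8 ft²/s. V₂ = q/y₂ = 13.8/3.24 = 4.25 ft/s. E₁ = y₁ + V₁²/2g = 4.66 ft; E₂ = y₂ + V₂²/2g = 3.52 ft. ΔE = E₁ − E₂ = 1.14 ft.
Q = q·b = 13.8 × 14.9 = 205 cfs. P = γ·Q·ΔE/550 = 62.4 × 205 × 1.14 / 550 = 26.6 hp.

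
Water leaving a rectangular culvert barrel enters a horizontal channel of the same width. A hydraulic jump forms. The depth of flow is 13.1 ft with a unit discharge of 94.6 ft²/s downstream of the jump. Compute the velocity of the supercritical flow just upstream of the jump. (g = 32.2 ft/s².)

V₂ = q/y₂ = 94.6/13.1 = 7.22 ft/s; Fr₂ = V₂/√(g·y₂) = 0.352.
The Bélanger relation is symmetric: y₁/y₂ = ½[√(1 + 8Fr₂²) − 1] = ½[√1.989 − 1] = 0.205.
y₁ = 0.205 × 13.1 = 2.69 ft.
V₁ = q/y₁ = 94.6/2.69 = 35.2 ft/s.

V₁ = 35.2 ft/s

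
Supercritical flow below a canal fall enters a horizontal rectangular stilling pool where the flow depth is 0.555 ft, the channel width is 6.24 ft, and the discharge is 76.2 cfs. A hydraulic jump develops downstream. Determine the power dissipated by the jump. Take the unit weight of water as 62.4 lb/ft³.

q = Q/b = 76.2/6.24 = 12.2 ft²/s; V₁ = q/y₁ = 22.0 ft/s. Fr₁ = V₁/√(g·y₁) = 5.20.
From the momentum equation for a rectangular channel, y₂/y₁ = ½[√(1 + 8Fr₁²) − 1] = ½[√217.7 − 1] = 6.88.
y₂ = 6.88 × 0.555 = 3.82 ft.
Head loss: ΔE = (y₂ − y₁)³/(4y₁y₂) = (3.82 − 0.555)³/(4×0.555×3.82) = 34.7/8.47 = 4.10 ft.
P = γ·Q·ΔE/550 = 62.4 × 76.2 × 4.10 / 550 = 35.4 hp.

P = 35.4 hp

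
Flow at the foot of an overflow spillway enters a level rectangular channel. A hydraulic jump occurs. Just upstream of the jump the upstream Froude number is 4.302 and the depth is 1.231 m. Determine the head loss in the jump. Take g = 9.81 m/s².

Fr₁ = 4.302 (given).
From the momentum equation for a rectangular channel, y₂/y₁ = ½[√(1 + 8Fr₁²) − 1] = ½[√149.06 − 1] = 5.604.
y₂ = 5.604 × 1.231 = 6.899 m.
Head loss: ΔE = (y₂ − y₁)³/(4y₁y₂) = (6.899 − 1.231)³/(4×1.231×6.899) = 182.1/33.97 = 5.360 m.

ΔE = 5.360 m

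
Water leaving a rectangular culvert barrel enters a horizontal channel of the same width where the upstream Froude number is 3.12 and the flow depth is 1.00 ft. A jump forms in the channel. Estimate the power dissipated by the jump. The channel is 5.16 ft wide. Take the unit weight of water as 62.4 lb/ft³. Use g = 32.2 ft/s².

Fr₁ = 3.12 (given).
Conjugate-depth relation: y₂/y₁ = ½[√(1 + 8Fr₁²) − 1] = ½[√78.88 − 1] = 3.94.
y₂ = 3.94 × 1.00 = 3.94 ft.
V₁ = Fr₁·√(g·y₁) = 3.12×√(32.2×1.00) = 17.7 ft/s; q = V₁·y₁ = 17.7 ft²/s. V₂ = q/y₂ = 17.7/3.94 = 4.49 ft/s. E₁ = y₁ + V₁²/2g = 5.87 ft; E₂ = y₂ + V₂²/2g = 4.25 ft. ΔE = E₁ − E₂ = 1.61 ft.
Q = q·b = 17.7 × 5.16 = 91.4 cfs. P = γ·Q·ΔE/550 = 62.4 × 91.4 × 1.61 / 550 = 16.7 hp.

P = 16.7 hp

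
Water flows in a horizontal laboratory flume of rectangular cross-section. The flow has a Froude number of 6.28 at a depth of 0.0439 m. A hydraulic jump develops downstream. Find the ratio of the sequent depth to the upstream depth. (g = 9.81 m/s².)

Fr₁ = 6.28 (given).
Bélanger equation: y₂/y₁ = ½[√(1 + 8Fr₁²) − 1] = ½[√316.5 − 1] = 8.40.

y₂/y₁ = 8.40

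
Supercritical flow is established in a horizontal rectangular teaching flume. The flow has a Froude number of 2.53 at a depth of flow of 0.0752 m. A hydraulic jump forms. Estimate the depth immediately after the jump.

y₂ = 0.234 m

Fr₁ = 2.53 (given).
Conjugate-depth relation: y₂/y₁ = ½[√(1 + 8Fr₁²) − 1] = ½[√52.21 − 1] = 3.11.
y₂ = 3.11 × 0.0752 = 0.234 m.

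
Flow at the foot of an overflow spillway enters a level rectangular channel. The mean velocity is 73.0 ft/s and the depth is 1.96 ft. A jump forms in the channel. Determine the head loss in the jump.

ΔE = 59.7 ft

Fr₁ = V₁/√(g·y₁) = 73.0/√(32.2×1.96) = 9.19.
By Bélanger, y₂/y₁ = ½[√(1 + 8Fr₁²) − 1] = ½[√676.5 − 1] = 12.5.
y₂ = 12.5 × 1.96 = 24.5 ft.
Head loss: ΔE = (y₂ − y₁)³/(4y₁y₂) = (24.5 − 1.96)³/(4×1.96×24.5) = 11466/192 = 59.7 ft.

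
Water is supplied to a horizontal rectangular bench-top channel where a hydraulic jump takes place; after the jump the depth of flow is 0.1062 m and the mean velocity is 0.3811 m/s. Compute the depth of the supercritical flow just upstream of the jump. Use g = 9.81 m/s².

Fr₂ = V₂/√(g·y₂) = 0.3811/√(9.81×0.1062) = 0.3734.
The Bélanger relation is symmetric: y₁/y₂ = ½[√(1 + 8Fr₂²) − 1] = ½[√2.1153 − 1] = 0.2272.
y₁ = 0.2272 × 0.1062 = 0.02413 m.

y₁ = 0.02413 m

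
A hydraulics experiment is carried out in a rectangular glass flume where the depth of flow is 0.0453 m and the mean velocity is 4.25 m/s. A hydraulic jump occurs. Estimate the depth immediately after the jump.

y₂ = 0.386 m

Fr₁ = V₁/√(g·y₁) = 4.25/√(9.81×0.0453) = 6.38.
Bélanger equation: y₂/y₁ = ½[√(1 + 8Fr₁²) − 1] = ½[√326.2 − 1] = 8.53.
y₂ = 8.53 × 0.0453 = 0.386 m.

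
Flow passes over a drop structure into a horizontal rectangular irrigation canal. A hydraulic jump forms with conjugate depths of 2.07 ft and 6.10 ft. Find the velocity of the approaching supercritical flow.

For a rectangular channel the momentum equation gives q² = ½·g·y₁·y₂·(y₁ + y₂) = ½×32.2×2.07×6.10×8.17 = 1661.
q = √1661 = 40.8 ft²/s.
V₁ = q/y₁ = 40.8/2.07 = 19.7 ft/s.

V₁ = 19.7 ft/s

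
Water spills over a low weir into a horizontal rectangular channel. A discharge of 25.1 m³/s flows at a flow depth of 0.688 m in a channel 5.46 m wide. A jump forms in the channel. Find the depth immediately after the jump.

q = Q/b = 25.1/5.46 = 4.60 m²/s; V₁ = q/y₁ = 6.68 m/s. Fr₁ = V₁/√(g·y₁) = 2.57.
Sequent-depth ratio: y₂/y₁ = ½[√(1 + 8Fr₁²) − 1] = ½[√53.92 − 1] = 3.17.
y₂ = 3.17 × 0.688 = 2.18 m.

y₂ = 2.18 m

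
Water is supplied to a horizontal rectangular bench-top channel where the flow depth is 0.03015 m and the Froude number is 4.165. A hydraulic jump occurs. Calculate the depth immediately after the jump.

Fr₁ = 4.165 (given).
Sequent-depth ratio: y₂/y₁ = ½[√(1 + 8Fr₁²) − 1] = ½[√139.78 − 1] = 5.411.
y₂ = 5.411 × 0.03015 = 0.1632 m.

y₂ = 0.1632 m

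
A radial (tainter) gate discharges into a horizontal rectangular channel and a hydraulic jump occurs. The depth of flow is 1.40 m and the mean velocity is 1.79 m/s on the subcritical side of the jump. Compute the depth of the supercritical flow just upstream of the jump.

Fr₂ = V₂/√(g·y₂) = 1.79/√(9.81×1.40) = 0.483.
Since the conjugate-depth ratio holds either way, y₁/y₂ = ½[√(1 + 8Fr₂²) − 1] = ½[√2.866 − 1] = 0.347.
y₁ = 0.347 × 1.40 = 0.485 m.

y₁ = 0.485 m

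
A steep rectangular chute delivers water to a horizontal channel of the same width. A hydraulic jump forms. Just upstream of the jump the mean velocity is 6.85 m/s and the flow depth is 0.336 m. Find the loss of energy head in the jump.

ΔE = 0.994 m

Fr₁ = V₁/√(g·y₁) = 6.85/√(9.81×0.336) = 3.77.
Bélanger equation: y₂/y₁ = ½[√(1 + 8Fr₁²) − 1] = ½[√114.9 − 1] = 4.86.
y₂ = 4.86 × 0.336 = 1.63 m.
Head loss: ΔE = (y₂ − y₁)³/(4y₁y₂) = (1.63 − 0.336)³/(4×0.336×1.63) = 2.18/2.19 = 0.994 m.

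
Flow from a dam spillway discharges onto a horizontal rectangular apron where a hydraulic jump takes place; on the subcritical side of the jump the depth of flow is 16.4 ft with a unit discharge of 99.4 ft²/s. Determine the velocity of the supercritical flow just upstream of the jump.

V₁ = 49.0 ft/s

V₂ = q/y₂ = 99.4/16.4 = 6.06 ft/s; Fr₂ = V₂/√(g·y₂) = 0.264.
From the momentum equation (using Fr₂), y₁/y₂ = ½[√(1 + 8Fr₂²) − 1] = ½[√1.557 − 1] = 0.124.
y₁ = 0.124 × 16.4 = 2.03 ft.
V₁ = q/y₁ = 99.4/2.03 = 49.0 ft/s.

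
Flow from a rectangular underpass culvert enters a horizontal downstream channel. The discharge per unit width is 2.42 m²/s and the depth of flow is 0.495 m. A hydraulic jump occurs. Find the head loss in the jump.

V₁ = q/y₁ = 2.42/0.495 = 4.89 m/s. Fr₁ = V₁/√(g·y₁) = 4.89/√(9.81×0.495) = 2.22.
From the momentum equation for a rectangular channel, y₂/y₁ = ½[√(1 + 8Fr₁²) − 1] = ½[√40.38 − 1] = 2.68.
y₂ = 2.68 × 0.495 = 1.33 m.
Head loss: ΔE = (y₂ − y₁)³/(4y₁y₂) = (1.33 − 0.495)³/(4×0.495×1.33) = 0.572/2.62 = 0.218 m.

ΔE = 0.218 m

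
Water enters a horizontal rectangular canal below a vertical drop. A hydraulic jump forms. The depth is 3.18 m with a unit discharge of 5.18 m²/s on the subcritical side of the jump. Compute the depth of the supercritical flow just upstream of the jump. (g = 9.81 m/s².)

V₂ = q/y₂ = 5.18/3.18 = 1.63 m/s; Fr₂ = V₂/√(g·y₂) = 0.292.
From the momentum equation (using Fr₂), y₁/y₂ = ½[√(1 + 8Fr₂²) − 1] = ½[√1.680 − 1] = 0.148.
y₁ = 0.148 × 3.18 = 0.471 m.

y₁ = 0.471 m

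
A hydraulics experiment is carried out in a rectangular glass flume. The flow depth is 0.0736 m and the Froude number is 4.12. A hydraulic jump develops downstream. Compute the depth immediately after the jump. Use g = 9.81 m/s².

Fr₁ = 4.12 (given).
Bélanger equation: y₂/y₁ = ½[√(1 + 8Fr₁²) − 1] = ½[√136.8 − 1] = 5.35.
y₂ = 5.35 × 0.0736 = 0.394 m.

y₂ = 0.394 m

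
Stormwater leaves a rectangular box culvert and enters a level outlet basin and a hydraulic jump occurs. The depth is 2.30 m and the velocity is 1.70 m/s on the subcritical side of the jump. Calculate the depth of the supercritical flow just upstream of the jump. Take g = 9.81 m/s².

y₁ = 0.486 m

Fr₂ = V₂/√(g·y₂) = 1.70/√(9.81×2.30) = 0.358.
From the momentum equation (using Fr₂), y₁/y₂ = ½[√(1 + 8Fr₂²) − 1] = ½[√2.025 − 1] = 0.211.
y₁ = 0.211 × 2.30 = 0.486 m.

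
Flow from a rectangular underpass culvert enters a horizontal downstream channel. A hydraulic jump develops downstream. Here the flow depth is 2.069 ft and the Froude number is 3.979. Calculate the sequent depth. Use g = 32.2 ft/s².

Fr₁ = 3.979 (given).
Sequent-depth ratio: y₂/y₁ = ½[√(1 + 8Fr₁²) − 1] = ½[√127.66 − 1] = 5.149.
y₂ = 5.149 × 2.069 = 10.65 ft.

y₂ = 10.65 ft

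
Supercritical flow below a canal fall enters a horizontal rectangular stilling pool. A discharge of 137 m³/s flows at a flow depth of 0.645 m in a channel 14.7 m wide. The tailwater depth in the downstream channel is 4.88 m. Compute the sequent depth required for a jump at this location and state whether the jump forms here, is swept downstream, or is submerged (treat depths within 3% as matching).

y₂ = 4.93 m; the jump forms here

q = Q/b = 137/14.7 = 9.32 m²/s; V₁ = q/y₁ = 14.4 m/s. Fr₁ = V₁/√(g·y₁) = 5.74.
Bélanger equation: y₂/y₁ = ½[√(1 + 8Fr₁²) − 1] = ½[√265.0 − 1] = 7.64.
y₂ = 7.64 × 0.645 = 4.93 m.
Tailwater y_tw = 4.88 m: y_tw ≈ y₂, so the jump forms here.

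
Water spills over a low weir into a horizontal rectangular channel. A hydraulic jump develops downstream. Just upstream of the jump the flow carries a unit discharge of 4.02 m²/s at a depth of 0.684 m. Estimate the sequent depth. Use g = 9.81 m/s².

V₁ = q/y₁ = 4.02/0.684 = 5.88 m/s. Fr₁ = V₁/√(g·y₁) = 5.88/√(9.81×0.684) = 2.27.
By Bélanger, y₂/y₁ = ½[√(1 + 8Fr₁²) − 1] = ½[√42.18 − 1] = 2.75.
y₂ = 2.75 × 0.684 = 1.88 m.

y₂ = 1.88 m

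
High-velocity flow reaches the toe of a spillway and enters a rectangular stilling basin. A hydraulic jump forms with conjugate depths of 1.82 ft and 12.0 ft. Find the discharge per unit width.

For a rectangular channel the momentum equation gives q² = ½·g·y₁·y₂·(y₁ + y₂) = ½×32.2×1.82×12.0×13.8 = 4859.
q = √4859 = 69.7 ft²/s.

q = 69.7 ft²/s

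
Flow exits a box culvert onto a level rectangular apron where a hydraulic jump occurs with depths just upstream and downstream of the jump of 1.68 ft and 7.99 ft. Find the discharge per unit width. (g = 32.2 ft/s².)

For a rectangular channel the momentum equation gives q² = ½·g·y₁·y₂·(y₁ + y₂) = ½×32.2×1.68×7.99×9.67 = 2090.
q = √2090 = 45.7 ft²/s.

q = 45.7 ft²/s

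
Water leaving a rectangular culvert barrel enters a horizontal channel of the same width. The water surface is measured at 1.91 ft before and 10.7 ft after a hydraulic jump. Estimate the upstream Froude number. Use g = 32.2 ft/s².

Fr₁ = 4.30

For a rectangular channel the momentum equation gives q² = ½·g·y₁·y₂·(y₁ + y₂) = ½×32.2×1.91×10.7×12.6 = 4149.
q = √4149 = 64.4 ft²/s.
V₁ = q/y₁ = 33.7 ft/s; Fr₁ = V₁/√(g·y₁) = 4.30.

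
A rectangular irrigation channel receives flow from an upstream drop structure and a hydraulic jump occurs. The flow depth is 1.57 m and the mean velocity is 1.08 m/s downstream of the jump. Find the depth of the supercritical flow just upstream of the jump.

y₁ = 0.210 m

Fr₂ = V₂/√(g·y₂) = 1.08/√(9.81×1.57) = 0.275.
From the momentum equation (using Fr₂), y₁/y₂ = ½[√(1 + 8Fr₂²) − 1] = ½[√1.606 − 1] = 0.134.
y₁ = 0.134 × 1.57 = 0.210 m.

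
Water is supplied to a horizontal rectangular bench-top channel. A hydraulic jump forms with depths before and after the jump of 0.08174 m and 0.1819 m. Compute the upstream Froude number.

For a rectangular channel the momentum equation gives q² = ½·g·y₁·y₂·(y₁ + y₂) = ½×9.81×0.08174×0.1819×0.2636 = 0.01923.
q = √0.01923 = 0.1387 m²/s.
V₁ = q/y₁ = 1.696 m/s; Fr₁ = V₁/√(g·y₁) = 1.894.

Fr₁ = 1.894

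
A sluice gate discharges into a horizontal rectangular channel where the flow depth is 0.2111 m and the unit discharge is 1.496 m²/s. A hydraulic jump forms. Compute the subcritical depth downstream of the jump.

V₁ = q/y₁ = 1.496/0.2111 = 7.087 m/s. Fr₁ = V₁/√(g·y₁) = 7.087/√(9.81×0.2111) = 4.925.
From the momentum equation for a rectangular channel, y₂/y₁ = ½[√(1 + 8Fr₁²) − 1] = ½[√195.01 − 1] = 6.482.
y₂ = 6.482 × 0.2111 = 1.368 m.

y₂ = 1.368 m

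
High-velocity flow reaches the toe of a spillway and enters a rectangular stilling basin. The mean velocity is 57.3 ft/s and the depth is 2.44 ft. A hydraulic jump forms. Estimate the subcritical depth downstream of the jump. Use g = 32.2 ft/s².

Fr₁ = V₁/√(g·y₁) = 57.3/√(32.2×2.44) = 6.46.
Conjugate-depth relation: y₂/y₁ = ½[√(1 + 8Fr₁²) − 1] = ½[√335.3 − 1] = 8.66.
y₂ = 8.66 × 2.44 = 21.1 ft.

y₂ = 21.1 ft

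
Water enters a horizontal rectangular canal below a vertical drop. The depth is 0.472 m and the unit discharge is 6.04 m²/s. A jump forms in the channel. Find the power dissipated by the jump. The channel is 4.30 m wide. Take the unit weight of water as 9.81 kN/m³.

V₁ = q/y₁ = 6.04/0.472 = 12.8 m/s. Fr₁ = V₁/√(g·y₁) = 12.8/√(9.81×0.472) = 5.95.
Conjugate-depth relation: y₂/y₁ = ½[√(1 + 8Fr₁²) − 1] = ½[√283.9 − 1] = 7.93.
y₂ = 7.93 × 0.472 = 3.74 m.
Head loss: ΔE = (y₂ − y₁)³/(4y₁y₂) = (3.74 − 0.472)³/(4×0.472×3.74) = 34.9/7.06 = 4.94 m.
Q = q·b = 6.04 × 4.30 = 26.0 m³/s. P = γ·Q·ΔE = 9.81 × 26.0 × 4.94 = 1260 kW.

P = 1260 kW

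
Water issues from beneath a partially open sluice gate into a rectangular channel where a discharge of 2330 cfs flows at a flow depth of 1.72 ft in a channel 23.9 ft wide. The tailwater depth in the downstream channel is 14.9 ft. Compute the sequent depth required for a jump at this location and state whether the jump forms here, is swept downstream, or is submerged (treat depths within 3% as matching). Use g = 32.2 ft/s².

q = Q/b = 2330/23.9 = 97.5 ft²/s; V₁ = q/y₁ = 56.7 ft/s. Fr₁ = V₁/√(g·y₁) = 7.62.
Conjugate-depth relation: y₂/y₁ = ½[√(1 + 8Fr₁²) − 1] = ½[√465.1 − 1] = 10.3.
y₂ = 10.3 × 1.72 = 17.7 ft.
Tailwater y_tw = 14.9 ft: y_tw < y₂, so the jump is swept downstream.

y₂ = 17.7 ft; the jump is swept downstream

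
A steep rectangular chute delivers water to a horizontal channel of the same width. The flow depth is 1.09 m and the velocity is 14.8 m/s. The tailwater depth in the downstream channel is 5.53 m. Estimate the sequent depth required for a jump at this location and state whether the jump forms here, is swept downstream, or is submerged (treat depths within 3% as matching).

y₂ = 6.45 m; the jump is swept downstream

Fr₁ = V₁/√(g·y₁) = 14.8/√(9.81×1.09) = 4.53.
By Bélanger, y₂/y₁ = ½[√(1 + 8Fr₁²) − 1] = ½[√164.9 − 1] = 5.92.
y₂ = 5.92 × 1.09 = 6.45 m.
Tailwater y_tw = 5.53 m: y_tw < y₂, so the jump is swept downstream.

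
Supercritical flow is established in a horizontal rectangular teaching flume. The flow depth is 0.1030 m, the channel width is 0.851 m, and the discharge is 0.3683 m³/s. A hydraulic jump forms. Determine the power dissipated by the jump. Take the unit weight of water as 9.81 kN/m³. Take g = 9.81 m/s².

q = Q/b = 0.3683/0.851 = 0.4328 m²/s; V₁ = q/y₁ = 4.202 m/s. Fr₁ = V₁/√(g·y₁) = 4.180.
By Bélanger, y₂/y₁ = ½[√(1 + 8Fr₁²) − 1] = ½[√140.78 − 1] = 5.433.
y₂ = 5.433 × 0.1030 = 0.5596 m.
V₂ = q/y₂ = 0.4328/0.5596 = 0.7734 m/s. E₁ = y₁ + V₁²/2g = 1.003 m; E₂ = y₂ + V₂²/2g = 0.5900 m. ΔE = E₁ − E₂ = 0.4128 m.
P = γ·Q·ΔE = 9.81 × 0.3683 × 0.4128 = 1.491 kW.

P = 1.491 kW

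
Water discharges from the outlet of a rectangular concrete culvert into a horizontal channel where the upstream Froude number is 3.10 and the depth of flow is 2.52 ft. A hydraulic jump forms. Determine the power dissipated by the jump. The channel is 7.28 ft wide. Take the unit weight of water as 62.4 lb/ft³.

Fr₁ = 3.10 (given).
By Bélanger, y₂/y₁ = ½[√(1 + 8Fr₁²) − 1] = ½[√77.88 − 1] = 3.91.
y₂ = 3.91 × 2.52 = 9.86 ft.
V₁ = Fr₁·√(g·y₁) = 3.10×√(32.2×2.52) = 27.9 ft/s; q = V₁·y₁ = 70.4 ft²/s. V₂ = q/y₂ = 70.4/9.86 = 7.14 ft/s. E₁ = y₁ + V₁²/2g = 14.6 ft; E₂ = y₂ + V₂²/2g = 10.7 ft. ΔE = E₁ − E₂ = 3.98 ft.
Q = q·b = 70.4 × 7.28 = 512 cfs. P = γ·Q·ΔE/550 = 62.4 × 512 × 3.98 / 550 = 231 hp.

P = 231 hp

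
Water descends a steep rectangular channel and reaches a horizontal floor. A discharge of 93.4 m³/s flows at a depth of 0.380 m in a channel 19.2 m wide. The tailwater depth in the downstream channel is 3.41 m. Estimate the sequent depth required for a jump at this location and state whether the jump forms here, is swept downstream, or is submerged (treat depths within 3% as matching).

y₂ = 3.38 m; the jump forms here

q = Q/b = 93.4/19.2 = 4.86 m²/s; V₁ = q/y₁ = 12.8 m/s. Fr₁ = V₁/√(g·y₁) = 6.63.
Sequent-depth ratio: y₂/y₁ = ½[√(1 + 8Fr₁²) − 1] = ½[√352.7 − 1] = 8.89.
y₂ = 8.89 × 0.380 = 3.38 m.
Tailwater y_tw = 3.41 m: y_tw ≈ y₂, so the jump forms here.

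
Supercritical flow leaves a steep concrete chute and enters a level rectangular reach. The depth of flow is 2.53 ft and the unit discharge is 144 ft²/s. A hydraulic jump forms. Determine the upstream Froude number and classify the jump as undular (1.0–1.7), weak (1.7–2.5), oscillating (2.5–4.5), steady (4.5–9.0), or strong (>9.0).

V₁ = q/y₁ = 144/2.53 = 56.9 ft/s. Fr₁ = V₁/√(g·y₁) = 56.9/√(32.2×2.53) = 6.31.
Fr₁ = 6.31 lies in the steady range.

Fr₁ = 6.31; steady jump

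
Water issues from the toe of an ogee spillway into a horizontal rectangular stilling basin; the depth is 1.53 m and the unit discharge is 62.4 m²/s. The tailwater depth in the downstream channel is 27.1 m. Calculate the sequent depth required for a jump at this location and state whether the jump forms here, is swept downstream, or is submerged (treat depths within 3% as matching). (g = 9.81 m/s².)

y₂ = 22.0 m; the jump is submerged

V₁ = q/y₁ = 62.4/1.53 = 40.8 m/s. Fr₁ = V₁/√(g·y₁) = 40.8/√(9.81×1.53) = 10.5.
By Bélanger, y₂/y₁ = ½[√(1 + 8Fr₁²) − 1] = ½[√887.6 − 1] = 14.4.
y₂ = 14.4 × 1.53 = 22.0 m.
Tailwater y_tw = 27.1 m: y_tw > y₂, so the jump is submerged.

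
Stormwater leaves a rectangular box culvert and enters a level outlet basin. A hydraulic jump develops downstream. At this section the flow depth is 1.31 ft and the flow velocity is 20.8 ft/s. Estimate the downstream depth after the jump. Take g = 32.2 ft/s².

y₂ = 5.31 ft

Fr₁ = V₁/√(g·y₁) = 20.8/√(32.2×1.31) = 3.20.
Bélanger equation: y₂/y₁ = ½[√(1 + 8Fr₁²) − 1] = ½[√83.05 − 1] = 4.06.
y₂ = 4.06 × 1.31 = 5.31 ft.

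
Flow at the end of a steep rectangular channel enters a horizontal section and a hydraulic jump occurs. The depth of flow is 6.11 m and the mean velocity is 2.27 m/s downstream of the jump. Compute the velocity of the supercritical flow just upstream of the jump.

Fr₂ = V₂/√(g·y₂) = 2.27/√(9.81×6.11) = 0.293.
Applying the sequent-depth relation in reverse, y₁/y₂ = ½[√(1 + 8Fr₂²) − 1] = ½[√1.688 − 1] = 0.150.
y₁ = 0.150 × 6.11 = 0.914 m.
V₁ = q/y₁ = 13.9/0.914 = 15.2 m/s.

V₁ = 15.2 m/s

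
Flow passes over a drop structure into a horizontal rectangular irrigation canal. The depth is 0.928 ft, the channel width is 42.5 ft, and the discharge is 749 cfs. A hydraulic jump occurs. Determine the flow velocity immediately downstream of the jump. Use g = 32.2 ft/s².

q = Q/b = 749/42.5 = 17.6 ft²/s; V₁ = q/y₁ = 19.0 ft/s. Fr₁ = V₁/√(g·y₁) = 3.47.
By Bélanger, y₂/y₁ = ½[√(1 + 8Fr₁²) − 1] = ½[√97.56 − 1] = 4.44.
y₂ = 4.44 × 0.928 = 4.12 ft.
V₂ = q/y₂ = 17.6/4.12 = 4.28 ft/s.

V₂ = 4.28 ft/s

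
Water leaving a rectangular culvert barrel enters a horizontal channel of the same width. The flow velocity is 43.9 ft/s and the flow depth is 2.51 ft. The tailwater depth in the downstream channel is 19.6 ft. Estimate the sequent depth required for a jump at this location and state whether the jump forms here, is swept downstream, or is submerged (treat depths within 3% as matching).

Fr₁ = V₁/√(g·y₁) = 43.9/√(32.2×2.51) = 4.88.
From the momentum equation for a rectangular channel, y₂/y₁ = ½[√(1 + 8Fr₁²) − 1] = ½[√191.8 − 1] = 6.42.
y₂ = 6.42 × 2.51 = 16.1 ft.
Tailwater y_tw = 19.6 ft: y_tw > y₂, so the jump is submerged.

y₂ = 16.1 ft; the jump is submerged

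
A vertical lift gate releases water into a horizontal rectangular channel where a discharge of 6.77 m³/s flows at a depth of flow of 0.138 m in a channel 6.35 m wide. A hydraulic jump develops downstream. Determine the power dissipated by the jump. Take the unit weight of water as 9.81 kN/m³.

q = Q/b = 6.77/6.35 = 1.07 m²/s; V₁ = q/y₁ = 7.73 m/s. Fr₁ = V₁/√(g·y₁) = 6.64.
From the momentum equation for a rectangular channel, y₂/y₁ = ½[√(1 + 8Fr₁²) − 1] = ½[√353.7 − 1] = 8.90.
y₂ = 8.90 × 0.138 = 1.23 m.
V₂ = q/y₂ = 1.07/1.23 = 0.868 m/s. E₁ = y₁ + V₁²/2g = 3.18 m; E₂ = y₂ + V₂²/2g = 1.27 m. ΔE = E₁ − E₂ = 1.91 m.
P = γ·Q·ΔE = 9.81 × 6.77 × 1.91 = 127 kW.

P = 127 kW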